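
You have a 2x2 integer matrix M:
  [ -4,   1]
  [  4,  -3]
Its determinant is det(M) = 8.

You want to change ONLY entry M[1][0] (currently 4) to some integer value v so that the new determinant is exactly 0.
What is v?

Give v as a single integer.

det is linear in entry M[1][0]: det = old_det + (v - 4) * C_10
Cofactor C_10 = -1
Want det = 0: 8 + (v - 4) * -1 = 0
  (v - 4) = -8 / -1 = 8
  v = 4 + (8) = 12

Answer: 12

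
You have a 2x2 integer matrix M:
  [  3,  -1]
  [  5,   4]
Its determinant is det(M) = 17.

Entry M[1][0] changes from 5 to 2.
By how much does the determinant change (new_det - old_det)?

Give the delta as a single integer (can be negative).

Cofactor C_10 = 1
Entry delta = 2 - 5 = -3
Det delta = entry_delta * cofactor = -3 * 1 = -3

Answer: -3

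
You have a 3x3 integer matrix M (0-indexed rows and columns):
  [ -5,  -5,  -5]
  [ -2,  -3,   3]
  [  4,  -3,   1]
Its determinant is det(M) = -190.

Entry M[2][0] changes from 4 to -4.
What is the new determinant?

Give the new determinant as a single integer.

Answer: 50

Derivation:
det is linear in row 2: changing M[2][0] by delta changes det by delta * cofactor(2,0).
Cofactor C_20 = (-1)^(2+0) * minor(2,0) = -30
Entry delta = -4 - 4 = -8
Det delta = -8 * -30 = 240
New det = -190 + 240 = 50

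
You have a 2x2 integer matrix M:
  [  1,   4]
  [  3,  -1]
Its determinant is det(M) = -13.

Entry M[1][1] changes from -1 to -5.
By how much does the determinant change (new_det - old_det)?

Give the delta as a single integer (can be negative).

Cofactor C_11 = 1
Entry delta = -5 - -1 = -4
Det delta = entry_delta * cofactor = -4 * 1 = -4

Answer: -4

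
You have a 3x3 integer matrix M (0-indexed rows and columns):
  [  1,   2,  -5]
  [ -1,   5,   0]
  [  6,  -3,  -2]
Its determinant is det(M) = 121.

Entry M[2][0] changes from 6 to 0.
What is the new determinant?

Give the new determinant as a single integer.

det is linear in row 2: changing M[2][0] by delta changes det by delta * cofactor(2,0).
Cofactor C_20 = (-1)^(2+0) * minor(2,0) = 25
Entry delta = 0 - 6 = -6
Det delta = -6 * 25 = -150
New det = 121 + -150 = -29

Answer: -29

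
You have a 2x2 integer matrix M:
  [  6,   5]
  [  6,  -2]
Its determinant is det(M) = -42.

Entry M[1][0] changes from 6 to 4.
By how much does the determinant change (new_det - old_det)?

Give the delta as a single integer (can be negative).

Answer: 10

Derivation:
Cofactor C_10 = -5
Entry delta = 4 - 6 = -2
Det delta = entry_delta * cofactor = -2 * -5 = 10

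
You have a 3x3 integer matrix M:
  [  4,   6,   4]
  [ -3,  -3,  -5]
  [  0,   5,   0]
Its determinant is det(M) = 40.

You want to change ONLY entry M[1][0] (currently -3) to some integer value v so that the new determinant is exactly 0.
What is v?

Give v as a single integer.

Answer: -5

Derivation:
det is linear in entry M[1][0]: det = old_det + (v - -3) * C_10
Cofactor C_10 = 20
Want det = 0: 40 + (v - -3) * 20 = 0
  (v - -3) = -40 / 20 = -2
  v = -3 + (-2) = -5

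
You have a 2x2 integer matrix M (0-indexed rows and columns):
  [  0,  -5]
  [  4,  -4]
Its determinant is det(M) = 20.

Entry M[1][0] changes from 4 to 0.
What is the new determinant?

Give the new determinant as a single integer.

det is linear in row 1: changing M[1][0] by delta changes det by delta * cofactor(1,0).
Cofactor C_10 = (-1)^(1+0) * minor(1,0) = 5
Entry delta = 0 - 4 = -4
Det delta = -4 * 5 = -20
New det = 20 + -20 = 0

Answer: 0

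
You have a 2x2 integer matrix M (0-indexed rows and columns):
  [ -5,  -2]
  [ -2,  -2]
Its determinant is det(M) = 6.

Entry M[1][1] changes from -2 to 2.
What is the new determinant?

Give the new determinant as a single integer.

Answer: -14

Derivation:
det is linear in row 1: changing M[1][1] by delta changes det by delta * cofactor(1,1).
Cofactor C_11 = (-1)^(1+1) * minor(1,1) = -5
Entry delta = 2 - -2 = 4
Det delta = 4 * -5 = -20
New det = 6 + -20 = -14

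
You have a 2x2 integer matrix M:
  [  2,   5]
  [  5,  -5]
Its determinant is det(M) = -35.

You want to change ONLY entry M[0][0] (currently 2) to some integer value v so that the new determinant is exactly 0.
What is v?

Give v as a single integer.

det is linear in entry M[0][0]: det = old_det + (v - 2) * C_00
Cofactor C_00 = -5
Want det = 0: -35 + (v - 2) * -5 = 0
  (v - 2) = 35 / -5 = -7
  v = 2 + (-7) = -5

Answer: -5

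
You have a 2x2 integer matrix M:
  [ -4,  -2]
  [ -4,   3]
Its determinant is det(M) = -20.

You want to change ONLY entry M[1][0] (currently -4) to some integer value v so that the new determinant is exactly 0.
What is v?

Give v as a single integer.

Answer: 6

Derivation:
det is linear in entry M[1][0]: det = old_det + (v - -4) * C_10
Cofactor C_10 = 2
Want det = 0: -20 + (v - -4) * 2 = 0
  (v - -4) = 20 / 2 = 10
  v = -4 + (10) = 6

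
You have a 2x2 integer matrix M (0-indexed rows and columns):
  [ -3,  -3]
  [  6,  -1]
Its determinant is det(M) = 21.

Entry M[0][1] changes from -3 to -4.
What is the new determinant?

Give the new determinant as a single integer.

Answer: 27

Derivation:
det is linear in row 0: changing M[0][1] by delta changes det by delta * cofactor(0,1).
Cofactor C_01 = (-1)^(0+1) * minor(0,1) = -6
Entry delta = -4 - -3 = -1
Det delta = -1 * -6 = 6
New det = 21 + 6 = 27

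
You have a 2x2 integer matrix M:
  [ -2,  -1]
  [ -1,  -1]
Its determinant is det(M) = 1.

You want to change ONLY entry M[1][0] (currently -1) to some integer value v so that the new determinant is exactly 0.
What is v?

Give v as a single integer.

Answer: -2

Derivation:
det is linear in entry M[1][0]: det = old_det + (v - -1) * C_10
Cofactor C_10 = 1
Want det = 0: 1 + (v - -1) * 1 = 0
  (v - -1) = -1 / 1 = -1
  v = -1 + (-1) = -2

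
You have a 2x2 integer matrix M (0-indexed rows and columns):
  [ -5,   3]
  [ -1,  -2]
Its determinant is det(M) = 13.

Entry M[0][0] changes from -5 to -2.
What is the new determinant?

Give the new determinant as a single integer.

det is linear in row 0: changing M[0][0] by delta changes det by delta * cofactor(0,0).
Cofactor C_00 = (-1)^(0+0) * minor(0,0) = -2
Entry delta = -2 - -5 = 3
Det delta = 3 * -2 = -6
New det = 13 + -6 = 7

Answer: 7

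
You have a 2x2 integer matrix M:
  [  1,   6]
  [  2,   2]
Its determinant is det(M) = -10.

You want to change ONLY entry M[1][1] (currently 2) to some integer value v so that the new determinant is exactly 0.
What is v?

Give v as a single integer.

det is linear in entry M[1][1]: det = old_det + (v - 2) * C_11
Cofactor C_11 = 1
Want det = 0: -10 + (v - 2) * 1 = 0
  (v - 2) = 10 / 1 = 10
  v = 2 + (10) = 12

Answer: 12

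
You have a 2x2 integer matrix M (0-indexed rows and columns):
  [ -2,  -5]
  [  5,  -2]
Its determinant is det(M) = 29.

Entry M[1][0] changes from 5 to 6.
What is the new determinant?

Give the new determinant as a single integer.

Answer: 34

Derivation:
det is linear in row 1: changing M[1][0] by delta changes det by delta * cofactor(1,0).
Cofactor C_10 = (-1)^(1+0) * minor(1,0) = 5
Entry delta = 6 - 5 = 1
Det delta = 1 * 5 = 5
New det = 29 + 5 = 34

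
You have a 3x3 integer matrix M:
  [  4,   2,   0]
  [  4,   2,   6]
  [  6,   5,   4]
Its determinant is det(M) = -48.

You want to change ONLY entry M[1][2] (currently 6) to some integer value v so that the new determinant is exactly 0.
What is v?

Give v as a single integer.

det is linear in entry M[1][2]: det = old_det + (v - 6) * C_12
Cofactor C_12 = -8
Want det = 0: -48 + (v - 6) * -8 = 0
  (v - 6) = 48 / -8 = -6
  v = 6 + (-6) = 0

Answer: 0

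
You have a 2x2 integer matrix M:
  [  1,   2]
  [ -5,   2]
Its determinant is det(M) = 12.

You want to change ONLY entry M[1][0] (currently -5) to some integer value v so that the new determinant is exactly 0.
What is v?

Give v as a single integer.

Answer: 1

Derivation:
det is linear in entry M[1][0]: det = old_det + (v - -5) * C_10
Cofactor C_10 = -2
Want det = 0: 12 + (v - -5) * -2 = 0
  (v - -5) = -12 / -2 = 6
  v = -5 + (6) = 1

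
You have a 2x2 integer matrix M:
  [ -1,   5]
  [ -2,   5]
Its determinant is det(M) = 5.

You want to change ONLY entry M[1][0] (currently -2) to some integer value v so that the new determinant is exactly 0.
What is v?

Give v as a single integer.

Answer: -1

Derivation:
det is linear in entry M[1][0]: det = old_det + (v - -2) * C_10
Cofactor C_10 = -5
Want det = 0: 5 + (v - -2) * -5 = 0
  (v - -2) = -5 / -5 = 1
  v = -2 + (1) = -1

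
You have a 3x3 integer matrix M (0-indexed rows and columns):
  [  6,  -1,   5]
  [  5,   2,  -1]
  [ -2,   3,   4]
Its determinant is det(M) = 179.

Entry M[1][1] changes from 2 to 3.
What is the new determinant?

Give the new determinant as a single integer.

det is linear in row 1: changing M[1][1] by delta changes det by delta * cofactor(1,1).
Cofactor C_11 = (-1)^(1+1) * minor(1,1) = 34
Entry delta = 3 - 2 = 1
Det delta = 1 * 34 = 34
New det = 179 + 34 = 213

Answer: 213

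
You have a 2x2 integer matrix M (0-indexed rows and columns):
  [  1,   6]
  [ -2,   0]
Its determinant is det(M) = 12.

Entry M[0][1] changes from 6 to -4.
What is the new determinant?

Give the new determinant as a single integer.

det is linear in row 0: changing M[0][1] by delta changes det by delta * cofactor(0,1).
Cofactor C_01 = (-1)^(0+1) * minor(0,1) = 2
Entry delta = -4 - 6 = -10
Det delta = -10 * 2 = -20
New det = 12 + -20 = -8

Answer: -8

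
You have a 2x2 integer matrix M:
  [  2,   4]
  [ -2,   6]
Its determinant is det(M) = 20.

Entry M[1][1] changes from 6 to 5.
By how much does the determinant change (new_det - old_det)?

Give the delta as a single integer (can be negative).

Cofactor C_11 = 2
Entry delta = 5 - 6 = -1
Det delta = entry_delta * cofactor = -1 * 2 = -2

Answer: -2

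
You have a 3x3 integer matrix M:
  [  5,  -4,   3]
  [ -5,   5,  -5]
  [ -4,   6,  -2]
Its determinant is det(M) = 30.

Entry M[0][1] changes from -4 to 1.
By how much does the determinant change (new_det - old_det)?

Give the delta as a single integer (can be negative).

Answer: 50

Derivation:
Cofactor C_01 = 10
Entry delta = 1 - -4 = 5
Det delta = entry_delta * cofactor = 5 * 10 = 50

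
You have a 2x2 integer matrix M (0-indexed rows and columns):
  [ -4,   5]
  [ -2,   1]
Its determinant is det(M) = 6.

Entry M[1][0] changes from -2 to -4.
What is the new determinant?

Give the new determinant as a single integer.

det is linear in row 1: changing M[1][0] by delta changes det by delta * cofactor(1,0).
Cofactor C_10 = (-1)^(1+0) * minor(1,0) = -5
Entry delta = -4 - -2 = -2
Det delta = -2 * -5 = 10
New det = 6 + 10 = 16

Answer: 16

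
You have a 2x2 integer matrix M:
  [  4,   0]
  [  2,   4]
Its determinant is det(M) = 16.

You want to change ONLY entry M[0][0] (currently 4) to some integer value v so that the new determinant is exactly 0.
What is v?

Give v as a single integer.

det is linear in entry M[0][0]: det = old_det + (v - 4) * C_00
Cofactor C_00 = 4
Want det = 0: 16 + (v - 4) * 4 = 0
  (v - 4) = -16 / 4 = -4
  v = 4 + (-4) = 0

Answer: 0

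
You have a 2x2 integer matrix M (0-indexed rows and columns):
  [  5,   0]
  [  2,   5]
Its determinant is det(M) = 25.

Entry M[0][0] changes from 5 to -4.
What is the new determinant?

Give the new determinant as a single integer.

Answer: -20

Derivation:
det is linear in row 0: changing M[0][0] by delta changes det by delta * cofactor(0,0).
Cofactor C_00 = (-1)^(0+0) * minor(0,0) = 5
Entry delta = -4 - 5 = -9
Det delta = -9 * 5 = -45
New det = 25 + -45 = -20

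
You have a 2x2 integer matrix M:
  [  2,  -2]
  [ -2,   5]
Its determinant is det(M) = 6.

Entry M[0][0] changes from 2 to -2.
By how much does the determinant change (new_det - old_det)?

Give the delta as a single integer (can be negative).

Cofactor C_00 = 5
Entry delta = -2 - 2 = -4
Det delta = entry_delta * cofactor = -4 * 5 = -20

Answer: -20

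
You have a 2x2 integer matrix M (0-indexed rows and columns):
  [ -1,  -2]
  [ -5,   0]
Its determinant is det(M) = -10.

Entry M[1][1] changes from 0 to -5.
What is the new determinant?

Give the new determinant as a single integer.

Answer: -5

Derivation:
det is linear in row 1: changing M[1][1] by delta changes det by delta * cofactor(1,1).
Cofactor C_11 = (-1)^(1+1) * minor(1,1) = -1
Entry delta = -5 - 0 = -5
Det delta = -5 * -1 = 5
New det = -10 + 5 = -5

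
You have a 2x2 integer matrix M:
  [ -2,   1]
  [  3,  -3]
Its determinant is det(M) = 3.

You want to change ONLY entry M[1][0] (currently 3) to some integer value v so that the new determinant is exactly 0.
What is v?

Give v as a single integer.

det is linear in entry M[1][0]: det = old_det + (v - 3) * C_10
Cofactor C_10 = -1
Want det = 0: 3 + (v - 3) * -1 = 0
  (v - 3) = -3 / -1 = 3
  v = 3 + (3) = 6

Answer: 6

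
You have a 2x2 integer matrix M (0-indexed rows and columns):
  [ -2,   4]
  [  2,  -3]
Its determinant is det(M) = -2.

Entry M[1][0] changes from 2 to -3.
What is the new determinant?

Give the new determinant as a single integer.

Answer: 18

Derivation:
det is linear in row 1: changing M[1][0] by delta changes det by delta * cofactor(1,0).
Cofactor C_10 = (-1)^(1+0) * minor(1,0) = -4
Entry delta = -3 - 2 = -5
Det delta = -5 * -4 = 20
New det = -2 + 20 = 18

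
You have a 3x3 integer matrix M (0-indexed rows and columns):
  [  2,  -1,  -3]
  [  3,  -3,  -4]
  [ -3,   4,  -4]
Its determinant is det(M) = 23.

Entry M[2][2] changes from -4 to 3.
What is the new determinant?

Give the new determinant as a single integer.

det is linear in row 2: changing M[2][2] by delta changes det by delta * cofactor(2,2).
Cofactor C_22 = (-1)^(2+2) * minor(2,2) = -3
Entry delta = 3 - -4 = 7
Det delta = 7 * -3 = -21
New det = 23 + -21 = 2

Answer: 2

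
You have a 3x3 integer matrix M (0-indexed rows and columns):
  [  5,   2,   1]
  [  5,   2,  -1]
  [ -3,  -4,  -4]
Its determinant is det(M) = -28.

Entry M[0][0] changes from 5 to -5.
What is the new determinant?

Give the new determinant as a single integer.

det is linear in row 0: changing M[0][0] by delta changes det by delta * cofactor(0,0).
Cofactor C_00 = (-1)^(0+0) * minor(0,0) = -12
Entry delta = -5 - 5 = -10
Det delta = -10 * -12 = 120
New det = -28 + 120 = 92

Answer: 92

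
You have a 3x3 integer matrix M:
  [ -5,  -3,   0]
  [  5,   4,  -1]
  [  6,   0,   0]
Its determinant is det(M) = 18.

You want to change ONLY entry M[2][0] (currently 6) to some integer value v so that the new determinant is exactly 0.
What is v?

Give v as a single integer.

Answer: 0

Derivation:
det is linear in entry M[2][0]: det = old_det + (v - 6) * C_20
Cofactor C_20 = 3
Want det = 0: 18 + (v - 6) * 3 = 0
  (v - 6) = -18 / 3 = -6
  v = 6 + (-6) = 0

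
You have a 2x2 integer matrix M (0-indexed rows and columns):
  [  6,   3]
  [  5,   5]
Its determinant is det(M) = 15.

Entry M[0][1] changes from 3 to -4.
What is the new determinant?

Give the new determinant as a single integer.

det is linear in row 0: changing M[0][1] by delta changes det by delta * cofactor(0,1).
Cofactor C_01 = (-1)^(0+1) * minor(0,1) = -5
Entry delta = -4 - 3 = -7
Det delta = -7 * -5 = 35
New det = 15 + 35 = 50

Answer: 50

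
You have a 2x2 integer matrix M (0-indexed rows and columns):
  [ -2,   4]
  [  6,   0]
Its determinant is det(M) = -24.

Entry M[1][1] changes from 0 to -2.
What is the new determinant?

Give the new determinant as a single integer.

Answer: -20

Derivation:
det is linear in row 1: changing M[1][1] by delta changes det by delta * cofactor(1,1).
Cofactor C_11 = (-1)^(1+1) * minor(1,1) = -2
Entry delta = -2 - 0 = -2
Det delta = -2 * -2 = 4
New det = -24 + 4 = -20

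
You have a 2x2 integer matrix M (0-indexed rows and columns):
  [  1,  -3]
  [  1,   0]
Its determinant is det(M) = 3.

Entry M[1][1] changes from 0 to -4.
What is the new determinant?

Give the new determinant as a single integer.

det is linear in row 1: changing M[1][1] by delta changes det by delta * cofactor(1,1).
Cofactor C_11 = (-1)^(1+1) * minor(1,1) = 1
Entry delta = -4 - 0 = -4
Det delta = -4 * 1 = -4
New det = 3 + -4 = -1

Answer: -1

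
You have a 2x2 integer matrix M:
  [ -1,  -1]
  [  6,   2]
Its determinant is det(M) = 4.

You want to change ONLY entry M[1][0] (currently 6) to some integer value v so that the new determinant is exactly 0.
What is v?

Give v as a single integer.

det is linear in entry M[1][0]: det = old_det + (v - 6) * C_10
Cofactor C_10 = 1
Want det = 0: 4 + (v - 6) * 1 = 0
  (v - 6) = -4 / 1 = -4
  v = 6 + (-4) = 2

Answer: 2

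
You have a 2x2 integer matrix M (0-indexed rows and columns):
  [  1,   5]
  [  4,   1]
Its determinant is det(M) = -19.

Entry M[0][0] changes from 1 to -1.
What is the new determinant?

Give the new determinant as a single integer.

det is linear in row 0: changing M[0][0] by delta changes det by delta * cofactor(0,0).
Cofactor C_00 = (-1)^(0+0) * minor(0,0) = 1
Entry delta = -1 - 1 = -2
Det delta = -2 * 1 = -2
New det = -19 + -2 = -21

Answer: -21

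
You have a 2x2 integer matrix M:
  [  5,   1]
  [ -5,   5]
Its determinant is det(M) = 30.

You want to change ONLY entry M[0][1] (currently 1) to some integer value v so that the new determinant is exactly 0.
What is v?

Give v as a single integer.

Answer: -5

Derivation:
det is linear in entry M[0][1]: det = old_det + (v - 1) * C_01
Cofactor C_01 = 5
Want det = 0: 30 + (v - 1) * 5 = 0
  (v - 1) = -30 / 5 = -6
  v = 1 + (-6) = -5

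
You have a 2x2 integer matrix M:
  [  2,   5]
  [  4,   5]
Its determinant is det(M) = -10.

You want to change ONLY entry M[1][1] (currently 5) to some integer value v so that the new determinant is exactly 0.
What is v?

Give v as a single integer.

Answer: 10

Derivation:
det is linear in entry M[1][1]: det = old_det + (v - 5) * C_11
Cofactor C_11 = 2
Want det = 0: -10 + (v - 5) * 2 = 0
  (v - 5) = 10 / 2 = 5
  v = 5 + (5) = 10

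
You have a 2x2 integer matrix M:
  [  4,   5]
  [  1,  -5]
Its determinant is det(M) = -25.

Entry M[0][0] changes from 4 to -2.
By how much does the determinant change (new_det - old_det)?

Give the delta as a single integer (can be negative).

Cofactor C_00 = -5
Entry delta = -2 - 4 = -6
Det delta = entry_delta * cofactor = -6 * -5 = 30

Answer: 30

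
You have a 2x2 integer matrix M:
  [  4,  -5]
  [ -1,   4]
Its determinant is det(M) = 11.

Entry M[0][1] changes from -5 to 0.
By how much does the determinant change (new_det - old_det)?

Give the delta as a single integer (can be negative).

Answer: 5

Derivation:
Cofactor C_01 = 1
Entry delta = 0 - -5 = 5
Det delta = entry_delta * cofactor = 5 * 1 = 5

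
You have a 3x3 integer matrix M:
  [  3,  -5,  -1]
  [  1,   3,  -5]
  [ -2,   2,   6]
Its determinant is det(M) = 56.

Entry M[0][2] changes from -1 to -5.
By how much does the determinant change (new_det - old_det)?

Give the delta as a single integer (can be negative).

Cofactor C_02 = 8
Entry delta = -5 - -1 = -4
Det delta = entry_delta * cofactor = -4 * 8 = -32

Answer: -32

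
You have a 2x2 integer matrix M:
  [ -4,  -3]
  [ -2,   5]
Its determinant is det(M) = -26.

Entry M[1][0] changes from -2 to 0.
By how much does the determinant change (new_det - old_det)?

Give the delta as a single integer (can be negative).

Cofactor C_10 = 3
Entry delta = 0 - -2 = 2
Det delta = entry_delta * cofactor = 2 * 3 = 6

Answer: 6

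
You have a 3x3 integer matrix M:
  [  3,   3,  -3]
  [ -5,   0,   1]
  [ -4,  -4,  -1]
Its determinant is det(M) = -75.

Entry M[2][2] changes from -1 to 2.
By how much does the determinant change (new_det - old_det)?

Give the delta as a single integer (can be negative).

Cofactor C_22 = 15
Entry delta = 2 - -1 = 3
Det delta = entry_delta * cofactor = 3 * 15 = 45

Answer: 45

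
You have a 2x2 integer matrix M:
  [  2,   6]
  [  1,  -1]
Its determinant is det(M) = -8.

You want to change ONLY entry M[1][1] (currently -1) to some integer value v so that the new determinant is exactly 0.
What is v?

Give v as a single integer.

det is linear in entry M[1][1]: det = old_det + (v - -1) * C_11
Cofactor C_11 = 2
Want det = 0: -8 + (v - -1) * 2 = 0
  (v - -1) = 8 / 2 = 4
  v = -1 + (4) = 3

Answer: 3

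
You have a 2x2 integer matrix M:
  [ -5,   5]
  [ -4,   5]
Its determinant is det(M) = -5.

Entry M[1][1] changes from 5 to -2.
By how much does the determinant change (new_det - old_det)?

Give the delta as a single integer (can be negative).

Cofactor C_11 = -5
Entry delta = -2 - 5 = -7
Det delta = entry_delta * cofactor = -7 * -5 = 35

Answer: 35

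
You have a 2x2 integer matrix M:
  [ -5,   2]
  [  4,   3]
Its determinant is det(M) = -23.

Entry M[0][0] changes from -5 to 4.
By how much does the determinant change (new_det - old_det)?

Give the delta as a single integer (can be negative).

Answer: 27

Derivation:
Cofactor C_00 = 3
Entry delta = 4 - -5 = 9
Det delta = entry_delta * cofactor = 9 * 3 = 27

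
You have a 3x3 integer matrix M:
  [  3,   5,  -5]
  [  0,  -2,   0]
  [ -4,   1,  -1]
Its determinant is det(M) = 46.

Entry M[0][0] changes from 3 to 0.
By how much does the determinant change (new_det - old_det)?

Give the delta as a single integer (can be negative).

Cofactor C_00 = 2
Entry delta = 0 - 3 = -3
Det delta = entry_delta * cofactor = -3 * 2 = -6

Answer: -6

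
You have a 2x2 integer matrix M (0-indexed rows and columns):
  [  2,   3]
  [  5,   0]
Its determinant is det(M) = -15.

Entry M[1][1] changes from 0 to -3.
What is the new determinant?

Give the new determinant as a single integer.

det is linear in row 1: changing M[1][1] by delta changes det by delta * cofactor(1,1).
Cofactor C_11 = (-1)^(1+1) * minor(1,1) = 2
Entry delta = -3 - 0 = -3
Det delta = -3 * 2 = -6
New det = -15 + -6 = -21

Answer: -21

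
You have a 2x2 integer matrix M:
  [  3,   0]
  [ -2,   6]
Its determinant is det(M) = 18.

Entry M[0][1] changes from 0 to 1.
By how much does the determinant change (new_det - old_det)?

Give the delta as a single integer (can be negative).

Answer: 2

Derivation:
Cofactor C_01 = 2
Entry delta = 1 - 0 = 1
Det delta = entry_delta * cofactor = 1 * 2 = 2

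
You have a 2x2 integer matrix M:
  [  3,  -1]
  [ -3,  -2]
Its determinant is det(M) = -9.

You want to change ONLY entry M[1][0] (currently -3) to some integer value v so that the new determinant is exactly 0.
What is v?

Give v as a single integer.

det is linear in entry M[1][0]: det = old_det + (v - -3) * C_10
Cofactor C_10 = 1
Want det = 0: -9 + (v - -3) * 1 = 0
  (v - -3) = 9 / 1 = 9
  v = -3 + (9) = 6

Answer: 6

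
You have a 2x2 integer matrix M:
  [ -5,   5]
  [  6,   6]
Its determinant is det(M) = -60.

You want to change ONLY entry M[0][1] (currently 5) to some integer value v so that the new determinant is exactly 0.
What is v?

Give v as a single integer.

Answer: -5

Derivation:
det is linear in entry M[0][1]: det = old_det + (v - 5) * C_01
Cofactor C_01 = -6
Want det = 0: -60 + (v - 5) * -6 = 0
  (v - 5) = 60 / -6 = -10
  v = 5 + (-10) = -5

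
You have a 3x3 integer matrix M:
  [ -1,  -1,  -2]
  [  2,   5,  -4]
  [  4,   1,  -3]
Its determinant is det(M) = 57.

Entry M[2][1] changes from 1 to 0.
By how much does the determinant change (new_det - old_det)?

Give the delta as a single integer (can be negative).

Cofactor C_21 = -8
Entry delta = 0 - 1 = -1
Det delta = entry_delta * cofactor = -1 * -8 = 8

Answer: 8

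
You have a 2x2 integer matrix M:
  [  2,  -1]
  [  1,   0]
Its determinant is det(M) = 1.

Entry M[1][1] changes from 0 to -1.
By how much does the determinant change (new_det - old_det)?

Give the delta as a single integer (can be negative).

Cofactor C_11 = 2
Entry delta = -1 - 0 = -1
Det delta = entry_delta * cofactor = -1 * 2 = -2

Answer: -2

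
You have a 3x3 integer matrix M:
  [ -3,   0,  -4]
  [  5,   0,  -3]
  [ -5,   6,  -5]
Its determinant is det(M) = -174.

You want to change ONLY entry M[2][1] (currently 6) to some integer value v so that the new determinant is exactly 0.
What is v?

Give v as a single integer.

det is linear in entry M[2][1]: det = old_det + (v - 6) * C_21
Cofactor C_21 = -29
Want det = 0: -174 + (v - 6) * -29 = 0
  (v - 6) = 174 / -29 = -6
  v = 6 + (-6) = 0

Answer: 0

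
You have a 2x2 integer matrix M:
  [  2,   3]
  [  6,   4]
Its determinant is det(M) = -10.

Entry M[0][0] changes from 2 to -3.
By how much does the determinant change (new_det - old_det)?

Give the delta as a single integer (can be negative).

Answer: -20

Derivation:
Cofactor C_00 = 4
Entry delta = -3 - 2 = -5
Det delta = entry_delta * cofactor = -5 * 4 = -20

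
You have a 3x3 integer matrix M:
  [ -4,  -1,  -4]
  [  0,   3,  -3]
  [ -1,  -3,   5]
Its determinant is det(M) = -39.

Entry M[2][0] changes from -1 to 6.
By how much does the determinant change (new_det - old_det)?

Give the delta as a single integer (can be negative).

Answer: 105

Derivation:
Cofactor C_20 = 15
Entry delta = 6 - -1 = 7
Det delta = entry_delta * cofactor = 7 * 15 = 105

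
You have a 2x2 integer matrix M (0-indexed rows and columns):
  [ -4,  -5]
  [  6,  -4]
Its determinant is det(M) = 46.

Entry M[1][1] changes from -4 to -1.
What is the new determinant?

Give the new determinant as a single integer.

det is linear in row 1: changing M[1][1] by delta changes det by delta * cofactor(1,1).
Cofactor C_11 = (-1)^(1+1) * minor(1,1) = -4
Entry delta = -1 - -4 = 3
Det delta = 3 * -4 = -12
New det = 46 + -12 = 34

Answer: 34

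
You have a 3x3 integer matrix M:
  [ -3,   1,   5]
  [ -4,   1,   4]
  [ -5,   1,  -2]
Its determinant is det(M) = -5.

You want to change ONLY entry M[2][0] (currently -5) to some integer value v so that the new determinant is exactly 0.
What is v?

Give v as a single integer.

Answer: -10

Derivation:
det is linear in entry M[2][0]: det = old_det + (v - -5) * C_20
Cofactor C_20 = -1
Want det = 0: -5 + (v - -5) * -1 = 0
  (v - -5) = 5 / -1 = -5
  v = -5 + (-5) = -10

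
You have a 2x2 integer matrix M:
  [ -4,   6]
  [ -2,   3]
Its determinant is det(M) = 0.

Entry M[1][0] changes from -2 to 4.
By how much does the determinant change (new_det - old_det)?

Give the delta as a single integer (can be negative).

Answer: -36

Derivation:
Cofactor C_10 = -6
Entry delta = 4 - -2 = 6
Det delta = entry_delta * cofactor = 6 * -6 = -36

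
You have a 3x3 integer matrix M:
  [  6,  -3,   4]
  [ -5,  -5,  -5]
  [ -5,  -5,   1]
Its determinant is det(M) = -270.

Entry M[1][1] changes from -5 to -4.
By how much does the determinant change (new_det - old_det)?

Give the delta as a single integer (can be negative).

Cofactor C_11 = 26
Entry delta = -4 - -5 = 1
Det delta = entry_delta * cofactor = 1 * 26 = 26

Answer: 26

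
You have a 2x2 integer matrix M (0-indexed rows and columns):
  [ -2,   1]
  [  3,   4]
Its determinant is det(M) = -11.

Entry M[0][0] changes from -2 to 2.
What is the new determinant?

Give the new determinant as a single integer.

Answer: 5

Derivation:
det is linear in row 0: changing M[0][0] by delta changes det by delta * cofactor(0,0).
Cofactor C_00 = (-1)^(0+0) * minor(0,0) = 4
Entry delta = 2 - -2 = 4
Det delta = 4 * 4 = 16
New det = -11 + 16 = 5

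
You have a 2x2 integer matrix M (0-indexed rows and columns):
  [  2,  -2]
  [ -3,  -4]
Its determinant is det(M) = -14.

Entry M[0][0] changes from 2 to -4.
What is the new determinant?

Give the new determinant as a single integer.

Answer: 10

Derivation:
det is linear in row 0: changing M[0][0] by delta changes det by delta * cofactor(0,0).
Cofactor C_00 = (-1)^(0+0) * minor(0,0) = -4
Entry delta = -4 - 2 = -6
Det delta = -6 * -4 = 24
New det = -14 + 24 = 10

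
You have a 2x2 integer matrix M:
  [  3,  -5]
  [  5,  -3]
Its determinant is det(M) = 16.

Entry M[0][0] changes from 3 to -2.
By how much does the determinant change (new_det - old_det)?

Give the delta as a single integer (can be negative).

Cofactor C_00 = -3
Entry delta = -2 - 3 = -5
Det delta = entry_delta * cofactor = -5 * -3 = 15

Answer: 15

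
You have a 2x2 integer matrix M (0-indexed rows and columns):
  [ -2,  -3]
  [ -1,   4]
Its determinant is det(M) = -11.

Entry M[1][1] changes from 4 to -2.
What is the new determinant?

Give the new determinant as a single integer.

Answer: 1

Derivation:
det is linear in row 1: changing M[1][1] by delta changes det by delta * cofactor(1,1).
Cofactor C_11 = (-1)^(1+1) * minor(1,1) = -2
Entry delta = -2 - 4 = -6
Det delta = -6 * -2 = 12
New det = -11 + 12 = 1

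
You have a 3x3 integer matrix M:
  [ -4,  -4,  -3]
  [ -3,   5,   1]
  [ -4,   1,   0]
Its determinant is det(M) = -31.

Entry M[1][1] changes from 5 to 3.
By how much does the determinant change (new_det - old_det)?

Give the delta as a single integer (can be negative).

Answer: 24

Derivation:
Cofactor C_11 = -12
Entry delta = 3 - 5 = -2
Det delta = entry_delta * cofactor = -2 * -12 = 24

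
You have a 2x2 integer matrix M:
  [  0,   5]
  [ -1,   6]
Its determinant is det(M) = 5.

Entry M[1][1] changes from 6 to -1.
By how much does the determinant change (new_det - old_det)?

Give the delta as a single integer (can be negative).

Cofactor C_11 = 0
Entry delta = -1 - 6 = -7
Det delta = entry_delta * cofactor = -7 * 0 = 0

Answer: 0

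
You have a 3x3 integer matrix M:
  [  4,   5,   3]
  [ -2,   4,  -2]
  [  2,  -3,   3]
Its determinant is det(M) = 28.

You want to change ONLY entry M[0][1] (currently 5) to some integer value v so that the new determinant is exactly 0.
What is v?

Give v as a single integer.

Answer: -9

Derivation:
det is linear in entry M[0][1]: det = old_det + (v - 5) * C_01
Cofactor C_01 = 2
Want det = 0: 28 + (v - 5) * 2 = 0
  (v - 5) = -28 / 2 = -14
  v = 5 + (-14) = -9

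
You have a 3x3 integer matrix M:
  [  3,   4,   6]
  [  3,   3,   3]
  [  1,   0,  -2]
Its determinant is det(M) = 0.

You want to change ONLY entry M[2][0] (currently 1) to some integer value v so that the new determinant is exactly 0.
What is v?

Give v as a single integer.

Answer: 1

Derivation:
det is linear in entry M[2][0]: det = old_det + (v - 1) * C_20
Cofactor C_20 = -6
Want det = 0: 0 + (v - 1) * -6 = 0
  (v - 1) = 0 / -6 = 0
  v = 1 + (0) = 1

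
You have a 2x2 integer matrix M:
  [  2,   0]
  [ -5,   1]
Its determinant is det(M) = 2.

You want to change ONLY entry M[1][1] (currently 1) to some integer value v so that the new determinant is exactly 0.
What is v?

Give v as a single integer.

Answer: 0

Derivation:
det is linear in entry M[1][1]: det = old_det + (v - 1) * C_11
Cofactor C_11 = 2
Want det = 0: 2 + (v - 1) * 2 = 0
  (v - 1) = -2 / 2 = -1
  v = 1 + (-1) = 0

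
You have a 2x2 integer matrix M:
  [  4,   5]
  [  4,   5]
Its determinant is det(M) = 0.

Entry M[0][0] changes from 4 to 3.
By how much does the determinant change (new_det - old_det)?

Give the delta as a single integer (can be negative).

Cofactor C_00 = 5
Entry delta = 3 - 4 = -1
Det delta = entry_delta * cofactor = -1 * 5 = -5

Answer: -5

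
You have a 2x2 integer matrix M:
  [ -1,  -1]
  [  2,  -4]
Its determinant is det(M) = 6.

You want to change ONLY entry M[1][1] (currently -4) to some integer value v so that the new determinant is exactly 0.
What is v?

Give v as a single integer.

Answer: 2

Derivation:
det is linear in entry M[1][1]: det = old_det + (v - -4) * C_11
Cofactor C_11 = -1
Want det = 0: 6 + (v - -4) * -1 = 0
  (v - -4) = -6 / -1 = 6
  v = -4 + (6) = 2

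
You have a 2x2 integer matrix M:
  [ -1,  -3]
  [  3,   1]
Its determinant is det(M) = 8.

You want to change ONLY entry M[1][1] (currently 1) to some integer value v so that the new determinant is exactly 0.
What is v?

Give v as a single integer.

Answer: 9

Derivation:
det is linear in entry M[1][1]: det = old_det + (v - 1) * C_11
Cofactor C_11 = -1
Want det = 0: 8 + (v - 1) * -1 = 0
  (v - 1) = -8 / -1 = 8
  v = 1 + (8) = 9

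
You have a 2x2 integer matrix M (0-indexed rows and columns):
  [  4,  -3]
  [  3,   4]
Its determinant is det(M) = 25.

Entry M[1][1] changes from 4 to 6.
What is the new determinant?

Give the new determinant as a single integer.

det is linear in row 1: changing M[1][1] by delta changes det by delta * cofactor(1,1).
Cofactor C_11 = (-1)^(1+1) * minor(1,1) = 4
Entry delta = 6 - 4 = 2
Det delta = 2 * 4 = 8
New det = 25 + 8 = 33

Answer: 33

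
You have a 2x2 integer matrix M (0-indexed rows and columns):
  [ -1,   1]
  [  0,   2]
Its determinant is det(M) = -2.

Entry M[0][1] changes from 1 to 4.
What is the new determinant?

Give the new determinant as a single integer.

Answer: -2

Derivation:
det is linear in row 0: changing M[0][1] by delta changes det by delta * cofactor(0,1).
Cofactor C_01 = (-1)^(0+1) * minor(0,1) = 0
Entry delta = 4 - 1 = 3
Det delta = 3 * 0 = 0
New det = -2 + 0 = -2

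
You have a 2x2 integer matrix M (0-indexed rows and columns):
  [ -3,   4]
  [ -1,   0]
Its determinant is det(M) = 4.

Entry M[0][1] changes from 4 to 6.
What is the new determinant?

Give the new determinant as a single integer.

Answer: 6

Derivation:
det is linear in row 0: changing M[0][1] by delta changes det by delta * cofactor(0,1).
Cofactor C_01 = (-1)^(0+1) * minor(0,1) = 1
Entry delta = 6 - 4 = 2
Det delta = 2 * 1 = 2
New det = 4 + 2 = 6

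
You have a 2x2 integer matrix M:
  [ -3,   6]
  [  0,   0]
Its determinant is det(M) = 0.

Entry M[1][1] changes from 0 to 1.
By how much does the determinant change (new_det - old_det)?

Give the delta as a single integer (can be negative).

Cofactor C_11 = -3
Entry delta = 1 - 0 = 1
Det delta = entry_delta * cofactor = 1 * -3 = -3

Answer: -3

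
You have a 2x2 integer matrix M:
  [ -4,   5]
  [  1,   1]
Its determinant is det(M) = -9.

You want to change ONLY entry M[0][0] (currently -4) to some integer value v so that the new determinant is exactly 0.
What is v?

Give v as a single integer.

Answer: 5

Derivation:
det is linear in entry M[0][0]: det = old_det + (v - -4) * C_00
Cofactor C_00 = 1
Want det = 0: -9 + (v - -4) * 1 = 0
  (v - -4) = 9 / 1 = 9
  v = -4 + (9) = 5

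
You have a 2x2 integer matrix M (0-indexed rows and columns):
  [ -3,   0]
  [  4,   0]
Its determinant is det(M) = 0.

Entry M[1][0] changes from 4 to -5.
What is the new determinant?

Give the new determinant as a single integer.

det is linear in row 1: changing M[1][0] by delta changes det by delta * cofactor(1,0).
Cofactor C_10 = (-1)^(1+0) * minor(1,0) = 0
Entry delta = -5 - 4 = -9
Det delta = -9 * 0 = 0
New det = 0 + 0 = 0

Answer: 0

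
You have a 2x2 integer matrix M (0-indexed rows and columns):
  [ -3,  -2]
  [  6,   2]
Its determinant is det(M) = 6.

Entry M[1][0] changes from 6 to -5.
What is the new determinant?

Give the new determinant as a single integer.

det is linear in row 1: changing M[1][0] by delta changes det by delta * cofactor(1,0).
Cofactor C_10 = (-1)^(1+0) * minor(1,0) = 2
Entry delta = -5 - 6 = -11
Det delta = -11 * 2 = -22
New det = 6 + -22 = -16

Answer: -16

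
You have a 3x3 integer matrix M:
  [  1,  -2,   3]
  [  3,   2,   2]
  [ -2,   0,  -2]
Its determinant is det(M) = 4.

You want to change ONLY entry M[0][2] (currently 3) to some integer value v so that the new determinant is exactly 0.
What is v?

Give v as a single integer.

det is linear in entry M[0][2]: det = old_det + (v - 3) * C_02
Cofactor C_02 = 4
Want det = 0: 4 + (v - 3) * 4 = 0
  (v - 3) = -4 / 4 = -1
  v = 3 + (-1) = 2

Answer: 2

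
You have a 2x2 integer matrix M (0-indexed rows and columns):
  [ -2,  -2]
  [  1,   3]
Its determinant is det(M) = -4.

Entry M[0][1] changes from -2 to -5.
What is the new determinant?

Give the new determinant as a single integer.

det is linear in row 0: changing M[0][1] by delta changes det by delta * cofactor(0,1).
Cofactor C_01 = (-1)^(0+1) * minor(0,1) = -1
Entry delta = -5 - -2 = -3
Det delta = -3 * -1 = 3
New det = -4 + 3 = -1

Answer: -1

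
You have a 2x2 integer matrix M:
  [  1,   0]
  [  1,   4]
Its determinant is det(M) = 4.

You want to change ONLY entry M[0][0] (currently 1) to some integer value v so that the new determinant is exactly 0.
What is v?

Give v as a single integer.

Answer: 0

Derivation:
det is linear in entry M[0][0]: det = old_det + (v - 1) * C_00
Cofactor C_00 = 4
Want det = 0: 4 + (v - 1) * 4 = 0
  (v - 1) = -4 / 4 = -1
  v = 1 + (-1) = 0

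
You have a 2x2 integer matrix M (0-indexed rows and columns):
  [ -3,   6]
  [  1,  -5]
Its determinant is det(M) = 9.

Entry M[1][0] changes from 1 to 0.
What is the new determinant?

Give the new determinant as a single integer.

Answer: 15

Derivation:
det is linear in row 1: changing M[1][0] by delta changes det by delta * cofactor(1,0).
Cofactor C_10 = (-1)^(1+0) * minor(1,0) = -6
Entry delta = 0 - 1 = -1
Det delta = -1 * -6 = 6
New det = 9 + 6 = 15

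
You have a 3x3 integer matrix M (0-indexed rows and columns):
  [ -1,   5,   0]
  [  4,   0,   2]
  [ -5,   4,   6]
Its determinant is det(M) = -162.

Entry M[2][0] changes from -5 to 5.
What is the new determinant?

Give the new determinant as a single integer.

det is linear in row 2: changing M[2][0] by delta changes det by delta * cofactor(2,0).
Cofactor C_20 = (-1)^(2+0) * minor(2,0) = 10
Entry delta = 5 - -5 = 10
Det delta = 10 * 10 = 100
New det = -162 + 100 = -62

Answer: -62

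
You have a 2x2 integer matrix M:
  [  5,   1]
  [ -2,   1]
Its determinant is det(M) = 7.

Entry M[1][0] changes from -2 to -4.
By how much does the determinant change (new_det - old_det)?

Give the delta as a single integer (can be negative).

Cofactor C_10 = -1
Entry delta = -4 - -2 = -2
Det delta = entry_delta * cofactor = -2 * -1 = 2

Answer: 2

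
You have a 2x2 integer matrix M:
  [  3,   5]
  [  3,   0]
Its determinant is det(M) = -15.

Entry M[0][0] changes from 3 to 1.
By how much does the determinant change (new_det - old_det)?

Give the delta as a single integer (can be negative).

Answer: 0

Derivation:
Cofactor C_00 = 0
Entry delta = 1 - 3 = -2
Det delta = entry_delta * cofactor = -2 * 0 = 0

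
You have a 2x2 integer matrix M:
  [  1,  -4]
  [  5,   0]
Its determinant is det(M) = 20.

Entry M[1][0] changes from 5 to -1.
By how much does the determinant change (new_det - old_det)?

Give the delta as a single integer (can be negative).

Answer: -24

Derivation:
Cofactor C_10 = 4
Entry delta = -1 - 5 = -6
Det delta = entry_delta * cofactor = -6 * 4 = -24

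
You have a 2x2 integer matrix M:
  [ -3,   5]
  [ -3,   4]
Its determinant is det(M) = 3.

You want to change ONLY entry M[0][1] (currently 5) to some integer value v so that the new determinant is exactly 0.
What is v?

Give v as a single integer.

det is linear in entry M[0][1]: det = old_det + (v - 5) * C_01
Cofactor C_01 = 3
Want det = 0: 3 + (v - 5) * 3 = 0
  (v - 5) = -3 / 3 = -1
  v = 5 + (-1) = 4

Answer: 4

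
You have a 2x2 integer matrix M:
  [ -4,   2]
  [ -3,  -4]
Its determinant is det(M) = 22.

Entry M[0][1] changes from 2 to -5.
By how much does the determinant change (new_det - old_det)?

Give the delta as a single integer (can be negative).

Answer: -21

Derivation:
Cofactor C_01 = 3
Entry delta = -5 - 2 = -7
Det delta = entry_delta * cofactor = -7 * 3 = -21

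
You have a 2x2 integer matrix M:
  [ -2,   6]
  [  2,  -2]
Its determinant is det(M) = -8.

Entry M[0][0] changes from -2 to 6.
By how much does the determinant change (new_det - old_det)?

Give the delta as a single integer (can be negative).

Cofactor C_00 = -2
Entry delta = 6 - -2 = 8
Det delta = entry_delta * cofactor = 8 * -2 = -16

Answer: -16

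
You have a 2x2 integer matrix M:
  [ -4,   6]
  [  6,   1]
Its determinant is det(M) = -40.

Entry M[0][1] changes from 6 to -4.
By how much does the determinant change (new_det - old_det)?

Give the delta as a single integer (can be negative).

Answer: 60

Derivation:
Cofactor C_01 = -6
Entry delta = -4 - 6 = -10
Det delta = entry_delta * cofactor = -10 * -6 = 60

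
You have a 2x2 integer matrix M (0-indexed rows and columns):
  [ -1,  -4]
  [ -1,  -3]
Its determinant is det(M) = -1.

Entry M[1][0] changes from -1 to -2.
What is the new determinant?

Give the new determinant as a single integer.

det is linear in row 1: changing M[1][0] by delta changes det by delta * cofactor(1,0).
Cofactor C_10 = (-1)^(1+0) * minor(1,0) = 4
Entry delta = -2 - -1 = -1
Det delta = -1 * 4 = -4
New det = -1 + -4 = -5

Answer: -5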